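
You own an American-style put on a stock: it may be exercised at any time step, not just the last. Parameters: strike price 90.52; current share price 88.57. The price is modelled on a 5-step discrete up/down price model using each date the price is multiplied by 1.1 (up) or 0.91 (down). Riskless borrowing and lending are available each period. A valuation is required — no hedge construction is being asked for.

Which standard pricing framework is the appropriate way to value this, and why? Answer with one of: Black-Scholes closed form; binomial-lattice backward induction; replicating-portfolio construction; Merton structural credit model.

framework: binomial-lattice backward induction

Key observation: early exercise of the strike-90.52 put must be checked at each of the 5 dates (spot 88.57), which forces a node-by-node comparison of intrinsic and continuation value backward from expiry.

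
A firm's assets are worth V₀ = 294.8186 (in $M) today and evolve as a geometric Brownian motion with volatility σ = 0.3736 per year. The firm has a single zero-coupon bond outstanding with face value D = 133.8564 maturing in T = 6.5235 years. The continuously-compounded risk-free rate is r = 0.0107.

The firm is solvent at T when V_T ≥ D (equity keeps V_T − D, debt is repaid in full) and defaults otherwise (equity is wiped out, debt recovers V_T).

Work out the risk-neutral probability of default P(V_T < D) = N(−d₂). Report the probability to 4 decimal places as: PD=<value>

PD=0.3360

Apply the equity-as-call identities (strike 133.8564, horizon 6.5235 years):
d₁ = [ln(V₀/D) + (r + σ²/2)T] / (σ√T)
   = [ln(294.8186/133.8564) + (0.0107 + 0.5·0.3736²)·6.5235] / (0.3736·√6.5235)
   = [0.789593 + 0.525067] / 0.954217 = 1.377736
d₂ = d₁ − σ√T = 1.377736 − 0.954217 = 0.423519
risk-neutral PD = N(−d₂) = N(-0.423519) = 0.335958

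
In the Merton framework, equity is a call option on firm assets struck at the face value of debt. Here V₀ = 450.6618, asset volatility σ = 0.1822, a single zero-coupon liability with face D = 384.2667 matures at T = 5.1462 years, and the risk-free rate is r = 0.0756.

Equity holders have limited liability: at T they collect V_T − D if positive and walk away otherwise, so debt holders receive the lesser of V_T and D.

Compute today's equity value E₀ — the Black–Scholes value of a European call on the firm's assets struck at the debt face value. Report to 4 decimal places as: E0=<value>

Apply the equity-as-call identities (strike 384.2667, horizon 5.1462 years):
d₁ = [ln(V₀/D) + (r + σ²/2)T] / (σ√T)
   = [ln(450.6618/384.2667) + (0.0756 + 0.5·0.1822²)·5.1462] / (0.1822·√5.1462)
   = [0.159380 + 0.474472] / 0.413325 = 1.533543
d₂ = d₁ − σ√T = 1.533543 − 0.413325 = 1.120218
N(d₁) = 0.937429,  N(d₂) = 0.868690,  e^(−rT) = 0.677699
E₀ = V₀·N(d₁) − D·e^(−rT)·N(d₂)
   = 450.6618·0.937429 − 384.2667·0.677699·0.868690 = 196.241901

E0=196.2419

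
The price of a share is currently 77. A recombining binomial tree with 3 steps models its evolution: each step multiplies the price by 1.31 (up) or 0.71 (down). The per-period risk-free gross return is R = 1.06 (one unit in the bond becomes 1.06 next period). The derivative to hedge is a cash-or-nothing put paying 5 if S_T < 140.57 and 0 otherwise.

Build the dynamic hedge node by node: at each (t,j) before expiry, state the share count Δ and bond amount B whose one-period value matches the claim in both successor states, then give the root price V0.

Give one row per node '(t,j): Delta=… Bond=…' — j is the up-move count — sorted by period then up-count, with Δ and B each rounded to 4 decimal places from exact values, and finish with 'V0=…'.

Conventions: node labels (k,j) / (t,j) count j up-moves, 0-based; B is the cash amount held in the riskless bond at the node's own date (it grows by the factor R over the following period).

Since d<R<u, set p* = (R−d)/(u−d) = 0.5833; price each node as the discounted p*-expectation of its children.
Expiry values: V(3,0)=5.0000, V(3,1)=5.0000, V(3,2)=5.0000, V(3,3)=0.0000
Node (2,0) S=38.8157: V=(p*·5.0000+(1−p*)·5.0000)/1.06=4.7170; Δ=(5.0000−5.0000)/(50.8486−27.5591)=0.0000; B=V−Δ·S=4.7170
Node (2,1) S=71.6177: V=(p*·5.0000+(1−p*)·5.0000)/1.06=4.7170; Δ=(5.0000−5.0000)/(93.8192−50.8486)=0.0000; B=V−Δ·S=4.7170
Node (2,2) S=132.1397: V=(p*·0.0000+(1−p*)·5.0000)/1.06=1.9654; Δ=(0.0000−5.0000)/(173.1030−93.8192)=-0.0631; B=V−Δ·S=10.2987
Node (1,0) S=54.6700: V=(p*·4.7170+(1−p*)·4.7170)/1.06=4.4500; Δ=(4.7170−4.7170)/(71.6177−38.8157)=0.0000; B=V−Δ·S=4.4500
Node (1,1) S=100.8700: V=(p*·1.9654+(1−p*)·4.7170)/1.06=2.9358; Δ=(1.9654−4.7170)/(132.1397−71.6177)=-0.0455; B=V−Δ·S=7.5217
Node (0,0) S=77.0000: V=(p*·2.9358+(1−p*)·4.4500)/1.06=3.3648; Δ=(2.9358−4.4500)/(100.8700−54.6700)=-0.0328; B=V−Δ·S=5.8885
Sanity check at the root: Δ(0,0)·S0 + B(0,0) reproduces V0 = 3.3648.

(0,0): Delta=-0.0328 Bond=5.8885
(1,0): Delta=0.0000 Bond=4.4500
(1,1): Delta=-0.0455 Bond=7.5217
(2,0): Delta=0.0000 Bond=4.7170
(2,1): Delta=0.0000 Bond=4.7170
(2,2): Delta=-0.0631 Bond=10.2987
V0=3.3648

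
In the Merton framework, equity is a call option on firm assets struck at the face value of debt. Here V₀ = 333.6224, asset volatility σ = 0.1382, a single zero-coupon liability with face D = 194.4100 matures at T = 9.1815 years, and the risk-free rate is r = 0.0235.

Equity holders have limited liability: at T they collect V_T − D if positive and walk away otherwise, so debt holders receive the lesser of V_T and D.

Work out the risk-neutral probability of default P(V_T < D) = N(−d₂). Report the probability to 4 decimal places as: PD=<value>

PD=0.0553

Equity is a call on the firm's assets struck at D = 194.4100:
d₁ = [ln(V₀/D) + (r + σ²/2)T] / (σ√T)
   = [ln(333.6224/194.4100) + (0.0235 + 0.5·0.1382²)·9.1815] / (0.1382·√9.1815)
   = [0.540040 + 0.303445] / 0.418760 = 2.014247
d₂ = d₁ − σ√T = 2.014247 − 0.418760 = 1.595488
risk-neutral PD = N(−d₂) = N(-1.595488) = 0.055302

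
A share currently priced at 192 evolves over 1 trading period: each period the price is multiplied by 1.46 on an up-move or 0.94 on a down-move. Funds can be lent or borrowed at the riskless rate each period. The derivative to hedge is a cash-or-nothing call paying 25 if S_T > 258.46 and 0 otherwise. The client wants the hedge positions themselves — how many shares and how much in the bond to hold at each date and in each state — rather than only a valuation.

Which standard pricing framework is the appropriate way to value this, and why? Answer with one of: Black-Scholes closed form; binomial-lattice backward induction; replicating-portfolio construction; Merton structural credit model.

framework: replicating-portfolio construction

Key observation: the task asks for the hedge itself — share and bond holdings at every node of the 1-period tree on spot 192 with factors 1.46/0.94 — which is exactly what the replicating-portfolio construction produces.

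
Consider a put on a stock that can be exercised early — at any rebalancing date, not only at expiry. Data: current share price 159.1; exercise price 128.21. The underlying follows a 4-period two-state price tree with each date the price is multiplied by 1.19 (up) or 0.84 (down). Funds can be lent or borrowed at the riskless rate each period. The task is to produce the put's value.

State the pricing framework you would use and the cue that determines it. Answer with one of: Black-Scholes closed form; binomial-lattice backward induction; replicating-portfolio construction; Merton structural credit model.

Key observation: early exercise of the strike-128.21 put must be checked at each of the 4 dates (spot 159.1), which forces a node-by-node comparison of intrinsic and continuation value backward from expiry.

framework: binomial-lattice backward induction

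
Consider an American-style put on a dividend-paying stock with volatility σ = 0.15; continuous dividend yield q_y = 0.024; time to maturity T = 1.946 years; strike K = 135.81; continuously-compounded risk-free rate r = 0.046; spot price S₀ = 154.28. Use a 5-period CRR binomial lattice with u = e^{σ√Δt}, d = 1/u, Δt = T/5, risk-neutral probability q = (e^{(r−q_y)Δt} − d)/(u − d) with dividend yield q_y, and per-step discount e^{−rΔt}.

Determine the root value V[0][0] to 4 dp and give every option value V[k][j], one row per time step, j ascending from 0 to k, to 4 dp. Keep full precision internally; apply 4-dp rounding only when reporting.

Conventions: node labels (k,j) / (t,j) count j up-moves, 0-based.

price = 3.4283
tree:
3.4283
6.2877 0.9337
11.2275 1.9907 0.0000
19.2935 4.2443 0.0000 0.0000
29.7024 9.0492 0.0000 0.0000 0.0000
39.1814 19.2935 0.0000 0.0000 0.0000 0.0000

Δt=0.38920  u=1.09810  d=0.91067  q=0.52250  discount=0.98226
step 5 (expiry): payoffs max(K−S,0) = 39.1814 19.2935 0.0000 0.0000 0.0000 0.0000
k=4: (k=4,j=0): S=106.1076, K−S=29.7024, hold=28.2791 ⇒ V=29.7024 exercise | (k=4,j=1): S=127.9464, K−S=7.8636, hold=9.0492 ⇒ V=9.0492 continue | (k=4,j=2): S=154.2800, K−S=0.0000, hold=0.0000 ⇒ V=0.0000 continue | (k=4,j=3): S=186.0335, K−S=0.0000, hold=0.0000 ⇒ V=0.0000 continue | (k=4,j=4): S=224.3224, K−S=0.0000, hold=0.0000 ⇒ V=0.0000 continue
k=3: (k=3,j=0): S=116.5165, K−S=19.2935, hold=18.5755 ⇒ V=19.2935 exercise | (k=3,j=1): S=140.4976, K−S=0.0000, hold=4.2443 ⇒ V=4.2443 continue | (k=3,j=2): S=169.4144, K−S=0.0000, hold=0.0000 ⇒ V=0.0000 continue | (k=3,j=3): S=204.2829, K−S=0.0000, hold=0.0000 ⇒ V=0.0000 continue
k=2: (k=2,j=0): S=127.9464, K−S=7.8636, hold=11.2275 ⇒ V=11.2275 continue | (k=2,j=1): S=154.2800, K−S=0.0000, hold=1.9907 ⇒ V=1.9907 continue | (k=2,j=2): S=186.0335, K−S=0.0000, hold=0.0000 ⇒ V=0.0000 continue
k=1: (k=1,j=0): S=140.4976, K−S=0.0000, hold=6.2877 ⇒ V=6.2877 continue | (k=1,j=1): S=169.4144, K−S=0.0000, hold=0.9337 ⇒ V=0.9337 continue
k=0: (k=0,j=0): S=154.2800, K−S=0.0000, hold=3.4283 ⇒ V=3.4283 continue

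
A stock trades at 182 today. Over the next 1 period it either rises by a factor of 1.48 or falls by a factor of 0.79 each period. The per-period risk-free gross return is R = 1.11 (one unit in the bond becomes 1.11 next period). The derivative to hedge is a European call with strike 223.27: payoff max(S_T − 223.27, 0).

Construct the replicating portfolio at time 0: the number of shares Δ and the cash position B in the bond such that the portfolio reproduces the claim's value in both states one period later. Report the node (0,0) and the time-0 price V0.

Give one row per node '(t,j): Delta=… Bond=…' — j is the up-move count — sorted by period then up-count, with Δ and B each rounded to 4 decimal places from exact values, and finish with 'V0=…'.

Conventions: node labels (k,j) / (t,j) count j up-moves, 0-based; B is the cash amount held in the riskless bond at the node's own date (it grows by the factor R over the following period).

(0,0): Delta=0.3670 Bond=-47.5403
V0=19.2568

Under the risk-neutral measure, an up-move has probability p* = (R−d)/(u−d) = 0.4638 and values discount at R = 1.11.
Terminal payoffs: V(1,0)=0.0000, V(1,1)=46.0900
(0,0): S=182.0000. Δ = (V_up−V_dn)/(S_up−S_dn) = (46.0900−0.0000)/(269.3600−143.7800) = 0.3670. V = [p*·46.0900 + (1−p*)·0.0000]/1.11 = 19.2568. B = V − Δ·S = -47.5403.
Sanity check at the root: Δ(0,0)·S0 + B(0,0) reproduces V0 = 19.2568.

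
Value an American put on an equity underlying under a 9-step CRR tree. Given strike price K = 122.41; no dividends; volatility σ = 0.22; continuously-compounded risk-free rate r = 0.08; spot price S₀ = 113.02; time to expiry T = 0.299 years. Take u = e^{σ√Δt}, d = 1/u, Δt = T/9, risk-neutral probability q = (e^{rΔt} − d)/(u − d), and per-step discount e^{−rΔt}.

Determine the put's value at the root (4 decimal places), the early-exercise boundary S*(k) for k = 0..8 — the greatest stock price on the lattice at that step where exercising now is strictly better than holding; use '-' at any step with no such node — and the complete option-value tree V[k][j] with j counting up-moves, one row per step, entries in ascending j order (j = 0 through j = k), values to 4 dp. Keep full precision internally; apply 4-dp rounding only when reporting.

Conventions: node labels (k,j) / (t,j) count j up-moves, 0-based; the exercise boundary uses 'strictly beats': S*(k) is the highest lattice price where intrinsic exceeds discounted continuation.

price = 10.3027
boundary = - - 104.3099 108.5776 104.3099 108.5776 104.3099 108.5776 113.0200
tree:
10.3027
13.8676 7.1056
18.1001 10.0802 4.4305
22.2001 13.8324 6.7115 2.3739
26.1390 18.1001 9.8265 3.9063 0.9892
29.9230 22.2001 13.8324 6.2252 1.8125 0.2438
33.5583 26.1390 18.1001 9.5255 3.2487 0.5127 0.0000
37.0507 29.9230 22.2001 13.8324 5.6483 1.0779 0.0000 0.0000
40.4058 33.5583 26.1390 18.1001 9.3900 2.2666 0.0000 0.0000 0.0000
43.6291 37.0507 29.9230 22.2001 13.8324 4.7659 0.0000 0.0000 0.0000 0.0000

Δt=0.03322  u=1.04091  d=0.96069  q=0.52315  discount=0.99735
step 9 (expiry): payoffs max(K−S,0) = 43.6291 37.0507 29.9230 22.2001 13.8324 4.7659 0.0000 0.0000 0.0000 0.0000
step 8: (k=8,j=0): S=82.0042, K−S=40.4058, hold=40.0809 ⇒ V=40.4058 exercise | (k=8,j=1): S=88.8517, K−S=33.5583, hold=33.2334 ⇒ V=33.5583 exercise | (k=8,j=2): S=96.2710, K−S=26.1390, hold=25.8141 ⇒ V=26.1390 exercise | (k=8,j=3): S=104.3099, K−S=18.1001, hold=17.7752 ⇒ V=18.1001 exercise | (k=8,j=4): S=113.0200, K−S=9.3900, hold=9.0651 ⇒ V=9.3900 exercise | (k=8,j=5): S=122.4574, K−S=0.0000, hold=2.2666 ⇒ V=2.2666 continue | (k=8,j=6): S=132.6829, K−S=0.0000, hold=0.0000 ⇒ V=0.0000 continue | (k=8,j=7): S=143.7622, K−S=0.0000, hold=0.0000 ⇒ V=0.0000 continue | (k=8,j=8): S=155.7667, K−S=0.0000, hold=0.0000 ⇒ V=0.0000 continue  boundary S*=113.0200
step 7: (k=7,j=0): S=85.3593, K−S=37.0507, hold=36.7258 ⇒ V=37.0507 exercise | (k=7,j=1): S=92.4870, K−S=29.9230, hold=29.5981 ⇒ V=29.9230 exercise | (k=7,j=2): S=100.2099, K−S=22.2001, hold=21.8752 ⇒ V=22.2001 exercise | (k=7,j=3): S=108.5776, K−S=13.8324, hold=13.5075 ⇒ V=13.8324 exercise | (k=7,j=4): S=117.6441, K−S=4.7659, hold=5.6483 ⇒ V=5.6483 continue | (k=7,j=5): S=127.4677, K−S=0.0000, hold=1.0779 ⇒ V=1.0779 continue | (k=7,j=6): S=138.1115, K−S=0.0000, hold=0.0000 ⇒ V=0.0000 continue | (k=7,j=7): S=149.6441, K−S=0.0000, hold=0.0000 ⇒ V=0.0000 continue  boundary S*=108.5776
step 6: (k=6,j=0): S=88.8517, K−S=33.5583, hold=33.2334 ⇒ V=33.5583 exercise | (k=6,j=1): S=96.2710, K−S=26.1390, hold=25.8141 ⇒ V=26.1390 exercise | (k=6,j=2): S=104.3099, K−S=18.1001, hold=17.7752 ⇒ V=18.1001 exercise | (k=6,j=3): S=113.0200, K−S=9.3900, hold=9.5255 ⇒ V=9.5255 continue | (k=6,j=4): S=122.4574, K−S=0.0000, hold=3.2487 ⇒ V=3.2487 continue | (k=6,j=5): S=132.6829, K−S=0.0000, hold=0.5127 ⇒ V=0.5127 continue | (k=6,j=6): S=143.7622, K−S=0.0000, hold=0.0000 ⇒ V=0.0000 continue  boundary S*=104.3099
step 5: (k=5,j=0): S=92.4870, K−S=29.9230, hold=29.5981 ⇒ V=29.9230 exercise | (k=5,j=1): S=100.2099, K−S=22.2001, hold=21.8752 ⇒ V=22.2001 exercise | (k=5,j=2): S=108.5776, K−S=13.8324, hold=13.5782 ⇒ V=13.8324 exercise | (k=5,j=3): S=117.6441, K−S=4.7659, hold=6.2252 ⇒ V=6.2252 continue | (k=5,j=4): S=127.4677, K−S=0.0000, hold=1.8125 ⇒ V=1.8125 continue | (k=5,j=5): S=138.1115, K−S=0.0000, hold=0.2438 ⇒ V=0.2438 continue  boundary S*=108.5776
step 4: (k=4,j=0): S=96.2710, K−S=26.1390, hold=25.8141 ⇒ V=26.1390 exercise | (k=4,j=1): S=104.3099, K−S=18.1001, hold=17.7752 ⇒ V=18.1001 exercise | (k=4,j=2): S=113.0200, K−S=9.3900, hold=9.8265 ⇒ V=9.8265 continue | (k=4,j=3): S=122.4574, K−S=0.0000, hold=3.9063 ⇒ V=3.9063 continue | (k=4,j=4): S=132.6829, K−S=0.0000, hold=0.9892 ⇒ V=0.9892 continue  boundary S*=104.3099
step 3: (k=3,j=0): S=100.2099, K−S=22.2001, hold=21.8752 ⇒ V=22.2001 exercise | (k=3,j=1): S=108.5776, K−S=13.8324, hold=13.7352 ⇒ V=13.8324 exercise | (k=3,j=2): S=117.6441, K−S=4.7659, hold=6.7115 ⇒ V=6.7115 continue | (k=3,j=3): S=127.4677, K−S=0.0000, hold=2.3739 ⇒ V=2.3739 continue  boundary S*=108.5776
step 2: (k=2,j=0): S=104.3099, K−S=18.1001, hold=17.7752 ⇒ V=18.1001 exercise | (k=2,j=1): S=113.0200, K−S=9.3900, hold=10.0802 ⇒ V=10.0802 continue | (k=2,j=2): S=122.4574, K−S=0.0000, hold=4.4305 ⇒ V=4.4305 continue  boundary S*=104.3099
step 1: (k=1,j=0): S=108.5776, K−S=13.8324, hold=13.8676 ⇒ V=13.8676 continue | (k=1,j=1): S=117.6441, K−S=4.7659, hold=7.1056 ⇒ V=7.1056 continue  boundary S*=-
step 0: (k=0,j=0): S=113.0200, K−S=9.3900, hold=10.3027 ⇒ V=10.3027 continue  boundary S*=-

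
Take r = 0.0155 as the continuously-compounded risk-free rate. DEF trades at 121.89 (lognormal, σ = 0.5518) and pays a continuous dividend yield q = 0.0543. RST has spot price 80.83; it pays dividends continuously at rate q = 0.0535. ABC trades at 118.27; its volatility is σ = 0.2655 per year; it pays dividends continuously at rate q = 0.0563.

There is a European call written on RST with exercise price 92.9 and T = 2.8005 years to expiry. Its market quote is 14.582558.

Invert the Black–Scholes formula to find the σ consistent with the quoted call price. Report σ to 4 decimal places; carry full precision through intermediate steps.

sigma = 0.4466

At σ = 0.4466 the Black–Scholes value reproduces the quote:
σ√T = 0.4466·√2.8005 = 0.747371
d₁ = (ln(S/K) + (r−q+σ²/2)T) / (σ√T) = (ln(80.83/92.9) + (0.0155−0.0535+0.4466²/2)·2.8005) / 0.747371 = (-0.139175 + 0.172863) / 0.747371 = 0.045075
d₂ = d₁ − σ√T = 0.045075 − 0.747371 = -0.702297
e^{−rT} = 0.957521
e^{−qT} = 0.860857
N(d₁) = 0.517976,  N(d₂) = 0.241247
V = S·e^{−qT}·N(d₁) − K·e^{−rT}·N(d₂) = 36.042375 − 21.459817 = 14.582558 (matching the quote); vega is positive throughout, so no other σ reproduces this price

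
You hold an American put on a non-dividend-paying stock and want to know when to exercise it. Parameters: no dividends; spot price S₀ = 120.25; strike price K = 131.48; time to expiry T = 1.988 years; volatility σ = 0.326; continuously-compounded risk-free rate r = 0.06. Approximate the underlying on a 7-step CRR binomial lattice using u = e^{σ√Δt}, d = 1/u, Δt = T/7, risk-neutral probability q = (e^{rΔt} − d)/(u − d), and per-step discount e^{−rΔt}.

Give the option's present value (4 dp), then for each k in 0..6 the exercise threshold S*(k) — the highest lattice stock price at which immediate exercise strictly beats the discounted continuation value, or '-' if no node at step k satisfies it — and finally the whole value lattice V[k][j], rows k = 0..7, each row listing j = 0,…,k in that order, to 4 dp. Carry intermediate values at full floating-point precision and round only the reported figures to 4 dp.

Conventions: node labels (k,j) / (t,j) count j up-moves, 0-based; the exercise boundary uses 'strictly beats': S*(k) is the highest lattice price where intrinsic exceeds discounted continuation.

price = 22.4680
boundary = - - 84.9541 71.4059 84.9541 101.0729 84.9541
tree:
22.4680
32.8963 13.0458
46.5259 20.7016 6.0114
60.0741 31.7213 10.6418 1.6930
71.4617 46.5259 18.3390 3.4853 0.0000
81.0332 60.0741 30.4071 7.1750 0.0000 0.0000
89.0783 71.4617 46.5259 14.7706 0.0000 0.0000 0.0000
95.8404 81.0332 60.0741 30.4071 0.0000 0.0000 0.0000 0.0000

Δt=0.28400  u=1.18974  d=0.84052  q=0.50589  discount=0.98310
step 7 (expiry): payoffs max(K−S,0) = 95.8404 81.0332 60.0741 30.4071 0.0000 0.0000 0.0000 0.0000
step 6: (k=6,j=0): S=42.4017, K−S=89.0783, hold=86.8569 ⇒ V=89.0783 exercise | (k=6,j=1): S=60.0183, K−S=71.4617, hold=69.2402 ⇒ V=71.4617 exercise | (k=6,j=2): S=84.9541, K−S=46.5259, hold=44.3044 ⇒ V=46.5259 exercise | (k=6,j=3): S=120.2500, K−S=11.2300, hold=14.7706 ⇒ V=14.7706 continue | (k=6,j=4): S=170.2103, K−S=0.0000, hold=0.0000 ⇒ V=0.0000 continue | (k=6,j=5): S=240.9275, K−S=0.0000, hold=0.0000 ⇒ V=0.0000 continue | (k=6,j=6): S=341.0256, K−S=0.0000, hold=0.0000 ⇒ V=0.0000 continue  boundary S*=84.9541
step 5: (k=5,j=0): S=50.4468, K−S=81.0332, hold=78.8118 ⇒ V=81.0332 exercise | (k=5,j=1): S=71.4059, K−S=60.0741, hold=57.8527 ⇒ V=60.0741 exercise | (k=5,j=2): S=101.0729, K−S=30.4071, hold=29.9465 ⇒ V=30.4071 exercise | (k=5,j=3): S=143.0657, K−S=0.0000, hold=7.1750 ⇒ V=7.1750 continue | (k=5,j=4): S=202.5051, K−S=0.0000, hold=0.0000 ⇒ V=0.0000 continue | (k=5,j=5): S=286.6399, K−S=0.0000, hold=0.0000 ⇒ V=0.0000 continue  boundary S*=101.0729
step 4: (k=4,j=0): S=60.0183, K−S=71.4617, hold=69.2402 ⇒ V=71.4617 exercise | (k=4,j=1): S=84.9541, K−S=46.5259, hold=44.3044 ⇒ V=46.5259 exercise | (k=4,j=2): S=120.2500, K−S=11.2300, hold=18.3390 ⇒ V=18.3390 continue | (k=4,j=3): S=170.2103, K−S=0.0000, hold=3.4853 ⇒ V=3.4853 continue | (k=4,j=4): S=240.9275, K−S=0.0000, hold=0.0000 ⇒ V=0.0000 continue  boundary S*=84.9541
step 3: (k=3,j=0): S=71.4059, K−S=60.0741, hold=57.8527 ⇒ V=60.0741 exercise | (k=3,j=1): S=101.0729, K−S=30.4071, hold=31.7213 ⇒ V=31.7213 continue | (k=3,j=2): S=143.0657, K−S=0.0000, hold=10.6418 ⇒ V=10.6418 continue | (k=3,j=3): S=202.5051, K−S=0.0000, hold=1.6930 ⇒ V=1.6930 continue  boundary S*=71.4059
step 2: (k=2,j=0): S=84.9541, K−S=46.5259, hold=44.9580 ⇒ V=46.5259 exercise | (k=2,j=1): S=120.2500, K−S=11.2300, hold=20.7016 ⇒ V=20.7016 continue | (k=2,j=2): S=170.2103, K−S=0.0000, hold=6.0114 ⇒ V=6.0114 continue  boundary S*=84.9541
step 1: (k=1,j=0): S=101.0729, K−S=30.4071, hold=32.8963 ⇒ V=32.8963 continue | (k=1,j=1): S=143.0657, K−S=0.0000, hold=13.0458 ⇒ V=13.0458 continue  boundary S*=-
step 0: (k=0,j=0): S=120.2500, K−S=11.2300, hold=22.4680 ⇒ V=22.4680 continue  boundary S*=-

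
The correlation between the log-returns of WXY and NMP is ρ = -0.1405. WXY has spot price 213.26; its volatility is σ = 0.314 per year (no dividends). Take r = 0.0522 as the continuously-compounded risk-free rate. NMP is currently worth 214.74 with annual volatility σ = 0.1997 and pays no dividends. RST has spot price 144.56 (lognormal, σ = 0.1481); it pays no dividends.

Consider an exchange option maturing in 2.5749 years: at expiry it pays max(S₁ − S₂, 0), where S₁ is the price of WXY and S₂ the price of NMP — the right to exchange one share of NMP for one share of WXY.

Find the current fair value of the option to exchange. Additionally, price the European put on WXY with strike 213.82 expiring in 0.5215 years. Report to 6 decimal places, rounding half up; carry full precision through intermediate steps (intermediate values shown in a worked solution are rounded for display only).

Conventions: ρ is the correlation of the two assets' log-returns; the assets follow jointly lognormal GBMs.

exchange price = 52.495438
price(WXY put K=213.82) = 16.537044

σ_eff = √(σ₁² + σ₂² − 2ρσ₁σ₂) = √(0.314² + 0.1997² − 2·-0.1405·0.314·0.1997) = 0.395090
d₁ = (ln(S₁/S₂) + (q₂ − q₁ + σ_eff²/2)T) / (σ_eff√T) = (ln(213.26/214.74) + (0.0 − 0.0 + 0.078048)·2.5749) / 0.633982 = 0.306082
d₂ = d₁ − σ_eff√T = 0.306082 − 0.633982 = -0.327900
N(d₁) = 0.620229,  N(d₂) = 0.371494
V = S₁·e^{−q₁T}·N(d₁) − S₂·e^{−q₂T}·N(d₂) = 132.270022 − 79.774584 = 52.495438
[vanilla: WXY put K=213.82]
σ√T = 0.314·√0.5215 = 0.226755
d₁ = (ln(S/K) + (r+σ²/2)T) / (σ√T) = (ln(213.26/213.82) + (0.0522+0.314²/2)·0.5215) / 0.226755 = (-0.002622 + 0.052931) / 0.226755 = 0.221864
d₂ = d₁ − σ√T = 0.221864 − 0.226755 = -0.004891
e^{−rT} = 0.973145
N(−d₁) = 0.412210,  N(−d₂) = 0.501951
price = K·e^{−rT}·N(−d₂) − S·N(−d₁) = 104.444929 − 87.907885 = 16.537044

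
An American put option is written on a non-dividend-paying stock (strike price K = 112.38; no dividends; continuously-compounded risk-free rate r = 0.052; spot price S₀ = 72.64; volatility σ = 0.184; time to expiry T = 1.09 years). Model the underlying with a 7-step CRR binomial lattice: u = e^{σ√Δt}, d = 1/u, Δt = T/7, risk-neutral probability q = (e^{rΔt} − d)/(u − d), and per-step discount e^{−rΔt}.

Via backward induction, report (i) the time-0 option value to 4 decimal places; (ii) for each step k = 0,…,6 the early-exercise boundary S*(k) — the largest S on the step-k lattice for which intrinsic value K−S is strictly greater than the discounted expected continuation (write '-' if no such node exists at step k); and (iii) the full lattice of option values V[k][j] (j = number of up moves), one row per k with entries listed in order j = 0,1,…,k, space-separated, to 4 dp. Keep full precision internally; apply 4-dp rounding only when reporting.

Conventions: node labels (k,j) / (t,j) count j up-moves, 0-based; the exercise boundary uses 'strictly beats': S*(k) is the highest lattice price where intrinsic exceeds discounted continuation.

price = 39.7400
boundary = 72.6400 78.1104 83.9928 90.3182 97.1199 90.3182 97.1199
tree:
39.7400
44.8273 34.2696
49.5583 39.7400 28.3872
53.9580 44.8273 34.2696 22.0618
58.0495 49.5583 39.7400 28.3872 15.2601
61.8545 53.9580 44.8273 34.2696 22.0618 8.9399
65.3930 58.0495 49.5583 39.7400 28.3872 15.2601 3.6432
68.6837 61.8545 53.9580 44.8273 34.2696 22.0618 7.9462 0.0000

Δt=0.15571  u=1.07531  d=0.92997  q=0.53779  discount=0.99194
step 7 (expiry): payoffs max(K−S,0) = 68.6837 61.8545 53.9580 44.8273 34.2696 22.0618 7.9462 0.0000
step 6: (k=6,j=0): S=46.9870, K−S=65.3930, hold=64.4868 ⇒ V=65.3930 exercise | (k=6,j=1): S=54.3305, K−S=58.0495, hold=57.1432 ⇒ V=58.0495 exercise | (k=6,j=2): S=62.8217, K−S=49.5583, hold=48.6520 ⇒ V=49.5583 exercise | (k=6,j=3): S=72.6400, K−S=39.7400, hold=38.8337 ⇒ V=39.7400 exercise | (k=6,j=4): S=83.9928, K−S=28.3872, hold=27.4809 ⇒ V=28.3872 exercise | (k=6,j=5): S=97.1199, K−S=15.2601, hold=14.3538 ⇒ V=15.2601 exercise | (k=6,j=6): S=112.2986, K−S=0.0814, hold=3.6432 ⇒ V=3.6432 continue  boundary S*=97.1199
step 5: (k=5,j=0): S=50.5255, K−S=61.8545, hold=60.9482 ⇒ V=61.8545 exercise | (k=5,j=1): S=58.4220, K−S=53.9580, hold=53.0517 ⇒ V=53.9580 exercise | (k=5,j=2): S=67.5527, K−S=44.8273, hold=43.9210 ⇒ V=44.8273 exercise | (k=5,j=3): S=78.1104, K−S=34.2696, hold=33.3633 ⇒ V=34.2696 exercise | (k=5,j=4): S=90.3182, K−S=22.0618, hold=21.1556 ⇒ V=22.0618 exercise | (k=5,j=5): S=104.4338, K−S=7.9462, hold=8.9399 ⇒ V=8.9399 continue  boundary S*=90.3182
step 4: (k=4,j=0): S=54.3305, K−S=58.0495, hold=57.1432 ⇒ V=58.0495 exercise | (k=4,j=1): S=62.8217, K−S=49.5583, hold=48.6520 ⇒ V=49.5583 exercise | (k=4,j=2): S=72.6400, K−S=39.7400, hold=38.8337 ⇒ V=39.7400 exercise | (k=4,j=3): S=83.9928, K−S=28.3872, hold=27.4809 ⇒ V=28.3872 exercise | (k=4,j=4): S=97.1199, K−S=15.2601, hold=14.8840 ⇒ V=15.2601 exercise  boundary S*=97.1199
step 3: (k=3,j=0): S=58.4220, K−S=53.9580, hold=53.0517 ⇒ V=53.9580 exercise | (k=3,j=1): S=67.5527, K−S=44.8273, hold=43.9210 ⇒ V=44.8273 exercise | (k=3,j=2): S=78.1104, K−S=34.2696, hold=33.3633 ⇒ V=34.2696 exercise | (k=3,j=3): S=90.3182, K−S=22.0618, hold=21.1556 ⇒ V=22.0618 exercise  boundary S*=90.3182
step 2: (k=2,j=0): S=62.8217, K−S=49.5583, hold=48.6520 ⇒ V=49.5583 exercise | (k=2,j=1): S=72.6400, K−S=39.7400, hold=38.8337 ⇒ V=39.7400 exercise | (k=2,j=2): S=83.9928, K−S=28.3872, hold=27.4809 ⇒ V=28.3872 exercise  boundary S*=83.9928
step 1: (k=1,j=0): S=67.5527, K−S=44.8273, hold=43.9210 ⇒ V=44.8273 exercise | (k=1,j=1): S=78.1104, K−S=34.2696, hold=33.3633 ⇒ V=34.2696 exercise  boundary S*=78.1104
step 0: (k=0,j=0): S=72.6400, K−S=39.7400, hold=38.8337 ⇒ V=39.7400 exercise  boundary S*=72.6400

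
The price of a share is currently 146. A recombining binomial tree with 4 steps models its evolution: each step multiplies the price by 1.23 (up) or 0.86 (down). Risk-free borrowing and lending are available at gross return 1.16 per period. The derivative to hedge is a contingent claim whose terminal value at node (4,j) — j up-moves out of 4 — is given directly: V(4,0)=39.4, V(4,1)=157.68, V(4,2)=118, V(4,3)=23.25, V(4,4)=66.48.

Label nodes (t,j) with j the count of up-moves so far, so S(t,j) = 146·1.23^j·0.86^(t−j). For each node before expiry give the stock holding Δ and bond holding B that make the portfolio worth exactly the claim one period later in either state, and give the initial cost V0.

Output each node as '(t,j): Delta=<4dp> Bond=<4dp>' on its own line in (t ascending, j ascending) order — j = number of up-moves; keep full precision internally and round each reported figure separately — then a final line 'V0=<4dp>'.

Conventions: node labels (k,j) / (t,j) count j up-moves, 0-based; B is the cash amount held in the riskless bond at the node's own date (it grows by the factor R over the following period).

(0,0): Delta=-0.1775 Bond=58.1003
(1,0): Delta=-1.1234 Bond=186.1736
(1,1): Delta=-0.0231 Bond=39.6817
(2,0): Delta=-0.2114 Bond=117.4725
(2,1): Delta=-1.2723 Bond=238.9421
(2,2): Delta=0.1806 Bond=1.0182
(3,0): Delta=3.4424 Bond=-203.0354
(3,1): Delta=-0.8074 Bond=215.4390
(3,2): Delta=-1.3481 Bond=291.5774
(3,3): Delta=0.4300 Bond=-66.5781
V0=32.1896

No-arbitrage ⇒ martingale measure with p* = (R−d)/(u−d) = 0.8108.
Payoffs at expiry: V(4,0)=39.4000, V(4,1)=157.6800, V(4,2)=118.0000, V(4,3)=23.2500, V(4,4)=66.4800
Node (3,0) S=92.8642: V=(p*·157.6800+(1−p*)·39.4000)/1.16=116.6403; Δ=(157.6800−39.4000)/(114.2229−79.8632)=3.4424; B=V−Δ·S=-203.0354
Node (3,1) S=132.8174: V=(p*·118.0000+(1−p*)·157.6800)/1.16=108.1957; Δ=(118.0000−157.6800)/(163.3654−114.2229)=-0.8074; B=V−Δ·S=215.4390
Node (3,2) S=189.9597: V=(p*·23.2500+(1−p*)·118.0000)/1.16=35.4963; Δ=(23.2500−118.0000)/(233.6505−163.3654)=-1.3481; B=V−Δ·S=291.5774
Node (3,3) S=271.6866: V=(p*·66.4800+(1−p*)·23.2500)/1.16=50.2598; Δ=(66.4800−23.2500)/(334.1745−233.6505)=0.4300; B=V−Δ·S=-66.5781
Node (2,0) S=107.9816: V=(p*·108.1957+(1−p*)·116.6403)/1.16=94.6494; Δ=(108.1957−116.6403)/(132.8174−92.8642)=-0.2114; B=V−Δ·S=117.4725
Node (2,1) S=154.4388: V=(p*·35.4963+(1−p*)·108.1957)/1.16=42.4571; Δ=(35.4963−108.1957)/(189.9597−132.8174)=-1.2723; B=V−Δ·S=238.9421
Node (2,2) S=220.8834: V=(p*·50.2598+(1−p*)·35.4963)/1.16=40.9196; Δ=(50.2598−35.4963)/(271.6866−189.9597)=0.1806; B=V−Δ·S=1.0182
Node (1,0) S=125.5600: V=(p*·42.4571+(1−p*)·94.6494)/1.16=45.1132; Δ=(42.4571−94.6494)/(154.4388−107.9816)=-1.1234; B=V−Δ·S=186.1736
Node (1,1) S=179.5800: V=(p*·40.9196+(1−p*)·42.4571)/1.16=35.5262; Δ=(40.9196−42.4571)/(220.8834−154.4388)=-0.0231; B=V−Δ·S=39.6817
Node (0,0) S=146.0000: V=(p*·35.5262+(1−p*)·45.1132)/1.16=32.1896; Δ=(35.5262−45.1132)/(179.5800−125.5600)=-0.1775; B=V−Δ·S=58.1003
Verification: the root portfolio costs Δ(0,0)·S0 + B(0,0) = 32.1896, matching V0.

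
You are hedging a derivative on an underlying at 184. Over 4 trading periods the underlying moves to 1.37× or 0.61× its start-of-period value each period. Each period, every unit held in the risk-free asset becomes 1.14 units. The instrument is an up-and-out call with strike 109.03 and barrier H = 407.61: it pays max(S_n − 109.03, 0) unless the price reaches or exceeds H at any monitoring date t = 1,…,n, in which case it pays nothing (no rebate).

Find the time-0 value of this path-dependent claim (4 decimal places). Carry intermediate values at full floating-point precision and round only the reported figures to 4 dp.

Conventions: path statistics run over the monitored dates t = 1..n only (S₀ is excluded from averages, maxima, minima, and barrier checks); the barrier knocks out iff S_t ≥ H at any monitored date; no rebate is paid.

price = 35.8199

With p* = (R−d)/(u−d) = 0.6974, sum probability × payoff across the paths and divide by R^4.
Enumerate all 2^4 = 16 price paths (U = up ×1.37, D = down ×0.61); each path with k up-moves has probability p*^k·(1−p*)^(4−k).
DDDD: M=112.2400, payoff=0.0000, prob=0.008388
UDDD: M=252.0800, payoff=0.0000, prob=0.019329
DUDD: M=153.7688, payoff=0.0000, prob=0.019329
UUDD: M=345.3496, payoff=19.4746, prob=0.044540
DDUD: M=112.2400, payoff=0.0000, prob=0.019329
UDUD: M=252.0800, payoff=19.4746, prob=0.044540
DUUD: M=210.6633, payoff=19.4746, prob=0.044540
UUUD: M=473.1290, payoff=0.0000, prob=0.102636
DDDU: M=112.2400, payoff=0.0000, prob=0.019329
UDDU: M=252.0800, payoff=19.4746, prob=0.044540
DUDU: M=153.7688, payoff=19.4746, prob=0.044540
UUDU: M=345.3496, payoff=179.5787, prob=0.102636
DDUU: M=128.5046, payoff=19.4746, prob=0.044540
UDUU: M=288.6087, payoff=179.5787, prob=0.102636
DUUU: M=288.6087, payoff=179.5787, prob=0.102636
UUUU: M=648.1867, payoff=0.0000, prob=0.236510
Price = Σ prob·payoff / R^4 = 60.498301 / 1.688960 = 35.8199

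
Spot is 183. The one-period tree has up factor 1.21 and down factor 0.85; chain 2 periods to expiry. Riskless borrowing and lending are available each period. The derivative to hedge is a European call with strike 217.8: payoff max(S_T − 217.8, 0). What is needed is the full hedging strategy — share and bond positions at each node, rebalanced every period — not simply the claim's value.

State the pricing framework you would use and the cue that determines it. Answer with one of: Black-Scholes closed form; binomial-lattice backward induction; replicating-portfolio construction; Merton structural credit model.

Key observation: the deliverable is the dynamic trading strategy on the 2-step tree (spot 183, moves 1.21 and 0.85), so the valuation must go through the node-by-node replicating-portfolio solve.

framework: replicating-portfolio construction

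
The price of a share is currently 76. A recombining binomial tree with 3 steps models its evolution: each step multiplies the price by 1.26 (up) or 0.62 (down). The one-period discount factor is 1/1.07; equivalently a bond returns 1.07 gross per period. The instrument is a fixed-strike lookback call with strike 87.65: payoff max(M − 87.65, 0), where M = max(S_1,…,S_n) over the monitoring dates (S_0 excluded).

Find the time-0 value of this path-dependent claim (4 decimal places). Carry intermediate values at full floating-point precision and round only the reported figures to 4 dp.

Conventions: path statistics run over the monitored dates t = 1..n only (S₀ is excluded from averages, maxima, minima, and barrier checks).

Set p* = 0.7031 (from d < R < u); the path-dependent value is the discounted p*-expectation over all price paths.
Enumerate all 2^3 = 8 price paths (U = up ×1.26, D = down ×0.62); each path with k up-moves has probability p*^k·(1−p*)^(3−k).
DDD: M=47.1200, payoff=0.0000, prob=0.026165
UDD: M=95.7600, payoff=8.1100, prob=0.061970
DUD: M=59.3712, payoff=0.0000, prob=0.061970
UUD: M=120.6576, payoff=33.0076, prob=0.146770
DDU: M=47.1200, payoff=0.0000, prob=0.061970
UDU: M=95.7600, payoff=8.1100, prob=0.146770
DUU: M=74.8077, payoff=0.0000, prob=0.146770
UUU: M=152.0286, payoff=64.3786, prob=0.347614
Price = Σ prob·payoff / R^3 = 28.916337 / 1.225043 = 23.6043

price = 23.6043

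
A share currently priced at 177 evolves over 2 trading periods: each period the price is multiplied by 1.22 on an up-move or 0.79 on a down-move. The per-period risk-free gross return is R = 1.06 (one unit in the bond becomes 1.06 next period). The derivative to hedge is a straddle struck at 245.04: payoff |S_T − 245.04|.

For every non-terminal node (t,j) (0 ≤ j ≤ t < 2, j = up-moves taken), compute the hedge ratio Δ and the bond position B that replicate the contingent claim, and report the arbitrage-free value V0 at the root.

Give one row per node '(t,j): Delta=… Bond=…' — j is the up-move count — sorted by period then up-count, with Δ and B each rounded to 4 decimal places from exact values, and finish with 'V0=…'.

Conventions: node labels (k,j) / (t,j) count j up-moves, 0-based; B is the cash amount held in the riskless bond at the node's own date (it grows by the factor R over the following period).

Under the risk-neutral measure, an up-move has probability p* = (R−d)/(u−d) = 0.6279 and values discount at R = 1.06.
At maturity the claim pays: V(2,0)=134.5743, V(2,1)=74.4474, V(2,2)=18.4068
(1,0): S=139.8300. Δ = (V_up−V_dn)/(S_up−S_dn) = (74.4474−134.5743)/(170.5926−110.4657) = -1.0000. V = [p*·74.4474 + (1−p*)·134.5743]/1.06 = 91.3398. B = V − Δ·S = 231.1698.
(1,1): S=215.9400. Δ = (V_up−V_dn)/(S_up−S_dn) = (18.4068−74.4474)/(263.4468−170.5926) = -0.6035. V = [p*·18.4068 + (1−p*)·74.4474]/1.06 = 37.0369. B = V − Δ·S = 167.3639.
(0,0): S=177.0000. Δ = (V_up−V_dn)/(S_up−S_dn) = (37.0369−91.3398)/(215.9400−139.8300) = -0.7135. V = [p*·37.0369 + (1−p*)·91.3398]/1.06 = 54.0025. B = V − Δ·S = 180.2883.
Verification: the root portfolio costs Δ(0,0)·S0 + B(0,0) = 54.0025, matching V0.

(0,0): Delta=-0.7135 Bond=180.2883
(1,0): Delta=-1.0000 Bond=231.1698
(1,1): Delta=-0.6035 Bond=167.3639
V0=54.0025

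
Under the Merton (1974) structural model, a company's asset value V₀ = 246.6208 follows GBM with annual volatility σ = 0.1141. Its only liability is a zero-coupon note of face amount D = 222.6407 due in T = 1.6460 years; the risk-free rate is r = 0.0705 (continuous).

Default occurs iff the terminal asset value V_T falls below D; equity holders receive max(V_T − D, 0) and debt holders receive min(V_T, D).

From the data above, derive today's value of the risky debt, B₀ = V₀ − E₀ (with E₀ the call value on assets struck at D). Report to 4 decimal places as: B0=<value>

Apply the equity-as-call identities (strike 222.6407, horizon 1.6460 years):
d₁ = [ln(V₀/D) + (r + σ²/2)T] / (σ√T)
   = [ln(246.6208/222.6407) + (0.0705 + 0.5·0.1141²)·1.6460] / (0.1141·√1.6460)
   = [0.102293 + 0.126757] / 0.146386 = 1.564696
d₂ = d₁ − σ√T = 1.564696 − 0.146386 = 1.418310
N(d₁) = 0.941173,  N(d₂) = 0.921950,  e^(−rT) = 0.890437
E₀ = V₀·N(d₁) − D·e^(−rT)·N(d₂)
   = 246.6208·0.941173 − 222.6407·0.890437·0.921950 = 49.338566
B₀ = V₀ − E₀ = 246.6208 − 49.338566 = 197.282234

B0=197.2822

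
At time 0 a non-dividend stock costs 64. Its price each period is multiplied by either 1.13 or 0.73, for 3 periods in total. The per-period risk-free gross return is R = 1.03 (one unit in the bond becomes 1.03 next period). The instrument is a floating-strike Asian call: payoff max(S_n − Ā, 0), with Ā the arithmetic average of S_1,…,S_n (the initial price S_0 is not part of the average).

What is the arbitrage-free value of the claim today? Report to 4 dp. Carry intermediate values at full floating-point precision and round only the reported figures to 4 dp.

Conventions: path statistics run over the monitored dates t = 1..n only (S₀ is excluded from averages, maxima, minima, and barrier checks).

Under the martingale measure an up-move has probability p* = 0.7500; value the claim as the probability-weighted average of per-path payoffs, discounted 3 periods at R = 1.03.
Enumerate all 2^3 = 8 price paths (U = up ×1.13, D = down ×0.73); each path with k up-moves has probability p*^k·(1−p*)^(3−k).
DDD: Ā=35.2409, payoff=0.0000, prob=0.015625
UDD: Ā=54.5510, payoff=0.0000, prob=0.046875
DUD: Ā=46.0176, payoff=0.0000, prob=0.046875
UUD: Ā=71.2328, payoff=0.0000, prob=0.140625
DDU: Ā=39.7883, payoff=0.0000, prob=0.046875
UDU: Ā=61.5901, payoff=0.0000, prob=0.140625
DUU: Ā=53.0568, payoff=6.6000, prob=0.140625
UUU: Ā=82.1290, payoff=10.2164, prob=0.421875
Price = Σ prob·payoff / R^3 = 5.238168 / 1.092727 = 4.7937

price = 4.7937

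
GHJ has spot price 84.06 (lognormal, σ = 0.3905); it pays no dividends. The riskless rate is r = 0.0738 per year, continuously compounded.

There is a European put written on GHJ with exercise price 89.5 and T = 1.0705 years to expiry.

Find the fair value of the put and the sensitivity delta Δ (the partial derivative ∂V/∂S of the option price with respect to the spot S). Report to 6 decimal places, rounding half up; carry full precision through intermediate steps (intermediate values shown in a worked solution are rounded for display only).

σ√T = 0.3905·√1.0705 = 0.404031
d₁ = (ln(S/K) + (r+σ²/2)T) / (σ√T) = (ln(84.06/89.5) + (0.0738+0.3905²/2)·1.0705) / 0.404031 = (-0.062708 + 0.160623) / 0.404031 = 0.242347
d₂ = d₁ − σ√T = 0.242347 − 0.404031 = -0.161684
e^{−rT} = 0.924037
N(−d₁) = 0.404256,  N(−d₂) = 0.564223
Put price V = K·e^{−rT}·N(−d₂) − S·N(−d₁) = 46.661965 − 33.981739 = 12.680226
Δ = −N(−d₁) = -0.404256

price = 12.680226
Δ = -0.404256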